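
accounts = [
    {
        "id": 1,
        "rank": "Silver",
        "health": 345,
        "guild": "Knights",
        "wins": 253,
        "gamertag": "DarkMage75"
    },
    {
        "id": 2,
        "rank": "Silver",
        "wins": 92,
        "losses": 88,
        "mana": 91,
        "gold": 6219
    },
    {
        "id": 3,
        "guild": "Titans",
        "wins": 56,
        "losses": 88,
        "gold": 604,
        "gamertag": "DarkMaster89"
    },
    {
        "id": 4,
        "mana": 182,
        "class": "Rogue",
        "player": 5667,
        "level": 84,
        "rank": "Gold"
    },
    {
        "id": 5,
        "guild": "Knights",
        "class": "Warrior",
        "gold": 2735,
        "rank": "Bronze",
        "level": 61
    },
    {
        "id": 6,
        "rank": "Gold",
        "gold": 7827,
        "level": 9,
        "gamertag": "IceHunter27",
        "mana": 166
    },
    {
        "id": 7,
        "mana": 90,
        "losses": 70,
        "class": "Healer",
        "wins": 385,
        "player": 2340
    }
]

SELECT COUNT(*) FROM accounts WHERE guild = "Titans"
1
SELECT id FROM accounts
[1, 2, 3, 4, 5, 6, 7]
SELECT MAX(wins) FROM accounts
385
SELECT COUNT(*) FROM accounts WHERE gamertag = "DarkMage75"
1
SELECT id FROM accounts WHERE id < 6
[1, 2, 3, 4, 5]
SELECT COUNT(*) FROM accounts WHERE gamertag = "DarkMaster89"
1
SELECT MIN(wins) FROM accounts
56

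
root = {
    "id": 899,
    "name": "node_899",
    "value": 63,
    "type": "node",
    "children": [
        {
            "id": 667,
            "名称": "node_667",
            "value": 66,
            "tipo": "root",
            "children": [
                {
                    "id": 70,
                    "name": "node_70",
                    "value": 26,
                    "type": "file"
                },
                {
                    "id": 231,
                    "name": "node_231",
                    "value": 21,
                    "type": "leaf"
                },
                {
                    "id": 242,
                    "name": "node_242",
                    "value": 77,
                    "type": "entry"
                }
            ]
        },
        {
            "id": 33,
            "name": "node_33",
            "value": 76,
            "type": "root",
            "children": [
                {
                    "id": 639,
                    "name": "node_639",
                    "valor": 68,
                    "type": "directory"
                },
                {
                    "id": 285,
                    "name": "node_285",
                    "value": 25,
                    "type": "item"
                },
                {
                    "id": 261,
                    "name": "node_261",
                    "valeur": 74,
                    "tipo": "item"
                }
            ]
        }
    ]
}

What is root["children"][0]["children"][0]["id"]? 70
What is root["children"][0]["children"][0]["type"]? "file"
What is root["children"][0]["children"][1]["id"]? 231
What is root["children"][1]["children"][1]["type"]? "item"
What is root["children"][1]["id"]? 33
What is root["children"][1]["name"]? "node_33"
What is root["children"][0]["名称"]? "node_667"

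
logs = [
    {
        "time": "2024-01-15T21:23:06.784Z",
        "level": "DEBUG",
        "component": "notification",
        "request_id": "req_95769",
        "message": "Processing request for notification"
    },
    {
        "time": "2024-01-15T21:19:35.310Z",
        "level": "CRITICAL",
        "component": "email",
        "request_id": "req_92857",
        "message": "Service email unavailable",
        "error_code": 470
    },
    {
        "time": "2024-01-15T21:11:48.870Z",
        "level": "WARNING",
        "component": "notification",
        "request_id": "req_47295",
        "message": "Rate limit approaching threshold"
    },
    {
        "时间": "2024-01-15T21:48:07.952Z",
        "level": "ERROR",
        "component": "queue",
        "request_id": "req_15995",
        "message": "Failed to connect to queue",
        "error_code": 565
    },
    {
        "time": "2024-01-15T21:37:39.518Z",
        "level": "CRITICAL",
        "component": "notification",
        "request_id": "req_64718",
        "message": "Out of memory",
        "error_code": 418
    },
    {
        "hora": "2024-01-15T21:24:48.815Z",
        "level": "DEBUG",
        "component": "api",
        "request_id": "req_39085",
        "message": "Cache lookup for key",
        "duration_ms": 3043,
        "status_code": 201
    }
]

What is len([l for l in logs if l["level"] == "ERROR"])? 1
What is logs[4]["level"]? "CRITICAL"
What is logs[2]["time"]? "2024-01-15T21:11:48.870Z"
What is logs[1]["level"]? "CRITICAL"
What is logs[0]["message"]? "Processing request for notification"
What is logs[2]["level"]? "WARNING"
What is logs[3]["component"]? "queue"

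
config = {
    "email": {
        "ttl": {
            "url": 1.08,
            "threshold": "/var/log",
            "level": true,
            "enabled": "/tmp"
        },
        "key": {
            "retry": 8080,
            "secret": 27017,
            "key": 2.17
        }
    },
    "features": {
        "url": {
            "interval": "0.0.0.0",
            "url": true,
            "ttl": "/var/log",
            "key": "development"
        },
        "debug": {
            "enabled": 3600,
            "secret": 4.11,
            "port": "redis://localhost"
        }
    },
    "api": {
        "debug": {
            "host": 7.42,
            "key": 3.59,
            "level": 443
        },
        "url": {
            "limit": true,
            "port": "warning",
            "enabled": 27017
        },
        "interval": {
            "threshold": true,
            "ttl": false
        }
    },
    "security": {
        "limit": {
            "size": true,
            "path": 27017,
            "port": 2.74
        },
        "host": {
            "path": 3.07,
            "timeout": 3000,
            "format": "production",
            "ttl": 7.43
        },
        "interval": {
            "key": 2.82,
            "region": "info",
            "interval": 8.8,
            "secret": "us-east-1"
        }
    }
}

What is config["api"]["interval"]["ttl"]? False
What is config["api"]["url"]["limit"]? True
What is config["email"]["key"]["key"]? 2.17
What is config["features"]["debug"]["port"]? "redis://localhost"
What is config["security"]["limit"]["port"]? 2.74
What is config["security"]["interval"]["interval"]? 8.8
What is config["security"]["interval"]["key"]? 2.82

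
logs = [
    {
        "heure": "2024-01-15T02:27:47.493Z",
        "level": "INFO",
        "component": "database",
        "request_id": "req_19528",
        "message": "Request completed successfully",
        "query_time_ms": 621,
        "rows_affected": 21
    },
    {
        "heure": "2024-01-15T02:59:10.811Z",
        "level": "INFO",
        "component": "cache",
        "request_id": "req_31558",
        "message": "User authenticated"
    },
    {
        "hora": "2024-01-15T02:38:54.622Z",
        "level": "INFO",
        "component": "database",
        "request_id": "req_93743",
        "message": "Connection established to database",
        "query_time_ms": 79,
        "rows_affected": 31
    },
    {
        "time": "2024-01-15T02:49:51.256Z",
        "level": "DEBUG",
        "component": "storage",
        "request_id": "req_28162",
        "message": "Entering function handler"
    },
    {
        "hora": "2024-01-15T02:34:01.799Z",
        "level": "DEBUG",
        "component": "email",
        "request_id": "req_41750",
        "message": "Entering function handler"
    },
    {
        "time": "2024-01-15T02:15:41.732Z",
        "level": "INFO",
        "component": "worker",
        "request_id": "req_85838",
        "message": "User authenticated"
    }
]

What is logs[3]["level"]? "DEBUG"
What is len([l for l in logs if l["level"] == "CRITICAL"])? 0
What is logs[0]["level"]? "INFO"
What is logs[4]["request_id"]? "req_41750"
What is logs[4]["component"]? "email"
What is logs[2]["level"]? "INFO"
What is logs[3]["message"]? "Entering function handler"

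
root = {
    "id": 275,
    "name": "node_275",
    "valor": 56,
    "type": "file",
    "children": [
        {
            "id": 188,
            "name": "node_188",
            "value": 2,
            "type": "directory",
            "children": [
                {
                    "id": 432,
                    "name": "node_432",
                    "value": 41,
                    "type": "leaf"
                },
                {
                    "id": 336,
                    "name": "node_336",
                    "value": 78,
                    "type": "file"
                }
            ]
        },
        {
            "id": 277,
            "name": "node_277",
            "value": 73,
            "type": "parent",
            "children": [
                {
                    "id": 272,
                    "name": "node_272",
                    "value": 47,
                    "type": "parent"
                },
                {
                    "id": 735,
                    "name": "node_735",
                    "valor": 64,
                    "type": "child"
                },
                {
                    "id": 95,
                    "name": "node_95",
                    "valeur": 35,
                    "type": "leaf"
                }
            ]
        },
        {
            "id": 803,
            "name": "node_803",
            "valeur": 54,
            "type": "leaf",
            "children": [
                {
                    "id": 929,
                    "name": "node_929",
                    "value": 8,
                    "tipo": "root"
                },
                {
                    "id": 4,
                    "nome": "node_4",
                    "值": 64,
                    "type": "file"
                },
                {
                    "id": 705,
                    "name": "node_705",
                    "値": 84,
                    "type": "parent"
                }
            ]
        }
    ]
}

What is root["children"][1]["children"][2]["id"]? 95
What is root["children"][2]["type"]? "leaf"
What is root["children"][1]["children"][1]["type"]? "child"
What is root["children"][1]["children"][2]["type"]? "leaf"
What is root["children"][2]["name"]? "node_803"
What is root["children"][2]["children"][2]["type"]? "parent"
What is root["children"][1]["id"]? 277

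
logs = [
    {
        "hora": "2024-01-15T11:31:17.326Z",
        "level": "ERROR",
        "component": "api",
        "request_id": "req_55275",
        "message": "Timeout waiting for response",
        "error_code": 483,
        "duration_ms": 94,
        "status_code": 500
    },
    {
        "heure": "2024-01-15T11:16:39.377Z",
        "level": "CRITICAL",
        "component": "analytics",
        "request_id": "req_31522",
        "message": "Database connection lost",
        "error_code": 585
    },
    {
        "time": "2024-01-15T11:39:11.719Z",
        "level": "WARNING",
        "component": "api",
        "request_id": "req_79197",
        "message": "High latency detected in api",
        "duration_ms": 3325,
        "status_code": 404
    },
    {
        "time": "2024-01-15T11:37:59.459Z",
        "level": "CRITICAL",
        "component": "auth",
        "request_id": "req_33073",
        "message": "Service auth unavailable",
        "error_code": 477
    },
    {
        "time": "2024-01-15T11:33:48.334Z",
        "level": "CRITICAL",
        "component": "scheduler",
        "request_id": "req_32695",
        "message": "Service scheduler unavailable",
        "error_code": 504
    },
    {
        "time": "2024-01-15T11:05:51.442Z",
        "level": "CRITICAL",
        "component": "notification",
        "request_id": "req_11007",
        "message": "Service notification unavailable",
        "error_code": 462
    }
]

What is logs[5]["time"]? "2024-01-15T11:05:51.442Z"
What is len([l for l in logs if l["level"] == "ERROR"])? 1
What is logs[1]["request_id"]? "req_31522"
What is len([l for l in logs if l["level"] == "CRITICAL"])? 4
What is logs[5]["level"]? "CRITICAL"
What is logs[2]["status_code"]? 404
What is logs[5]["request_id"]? "req_11007"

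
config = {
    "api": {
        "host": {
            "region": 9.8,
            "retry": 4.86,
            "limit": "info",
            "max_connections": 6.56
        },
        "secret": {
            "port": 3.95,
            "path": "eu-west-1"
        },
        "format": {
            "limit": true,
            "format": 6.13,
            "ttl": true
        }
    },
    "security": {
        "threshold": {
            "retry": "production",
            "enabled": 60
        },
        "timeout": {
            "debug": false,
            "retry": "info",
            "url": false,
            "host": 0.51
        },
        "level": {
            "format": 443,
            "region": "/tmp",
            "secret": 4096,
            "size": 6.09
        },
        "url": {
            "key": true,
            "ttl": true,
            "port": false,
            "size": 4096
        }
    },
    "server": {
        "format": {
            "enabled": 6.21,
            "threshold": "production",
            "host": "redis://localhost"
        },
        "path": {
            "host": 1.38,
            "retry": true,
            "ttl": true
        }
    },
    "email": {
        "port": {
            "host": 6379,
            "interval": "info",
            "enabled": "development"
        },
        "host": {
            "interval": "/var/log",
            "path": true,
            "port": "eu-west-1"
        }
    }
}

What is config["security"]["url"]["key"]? True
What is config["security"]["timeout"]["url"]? False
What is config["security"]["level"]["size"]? 6.09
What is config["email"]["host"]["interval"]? "/var/log"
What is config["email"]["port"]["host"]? 6379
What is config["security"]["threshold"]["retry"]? "production"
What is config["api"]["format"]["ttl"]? True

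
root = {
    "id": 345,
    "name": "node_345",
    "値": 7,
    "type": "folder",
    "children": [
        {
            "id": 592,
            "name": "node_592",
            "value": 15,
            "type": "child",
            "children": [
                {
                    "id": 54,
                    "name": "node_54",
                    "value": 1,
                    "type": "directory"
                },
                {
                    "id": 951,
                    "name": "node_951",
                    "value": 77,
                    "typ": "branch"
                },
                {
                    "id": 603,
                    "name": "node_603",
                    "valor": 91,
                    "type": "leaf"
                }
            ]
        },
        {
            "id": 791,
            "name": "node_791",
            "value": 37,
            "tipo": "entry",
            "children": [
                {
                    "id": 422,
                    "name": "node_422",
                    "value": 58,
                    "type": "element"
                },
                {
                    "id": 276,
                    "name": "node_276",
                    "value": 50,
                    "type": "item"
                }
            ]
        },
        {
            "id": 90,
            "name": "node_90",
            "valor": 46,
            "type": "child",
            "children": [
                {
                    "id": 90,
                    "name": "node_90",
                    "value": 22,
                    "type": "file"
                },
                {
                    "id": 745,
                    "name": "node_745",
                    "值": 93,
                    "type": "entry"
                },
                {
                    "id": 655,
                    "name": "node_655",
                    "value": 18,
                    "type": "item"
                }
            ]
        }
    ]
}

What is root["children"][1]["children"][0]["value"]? 58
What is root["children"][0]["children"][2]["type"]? "leaf"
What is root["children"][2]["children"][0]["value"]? 22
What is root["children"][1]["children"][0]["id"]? 422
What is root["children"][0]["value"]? 15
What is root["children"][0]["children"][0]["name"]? "node_54"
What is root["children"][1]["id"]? 791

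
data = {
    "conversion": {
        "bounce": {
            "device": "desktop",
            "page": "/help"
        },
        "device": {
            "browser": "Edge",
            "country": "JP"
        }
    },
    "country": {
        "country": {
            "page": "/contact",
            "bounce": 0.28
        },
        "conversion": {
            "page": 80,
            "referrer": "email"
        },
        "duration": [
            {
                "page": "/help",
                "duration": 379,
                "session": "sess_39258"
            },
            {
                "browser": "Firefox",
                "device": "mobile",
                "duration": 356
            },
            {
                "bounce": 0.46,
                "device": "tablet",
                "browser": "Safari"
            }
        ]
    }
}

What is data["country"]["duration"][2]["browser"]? "Safari"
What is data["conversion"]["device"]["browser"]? "Edge"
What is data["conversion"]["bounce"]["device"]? "desktop"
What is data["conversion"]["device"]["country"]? "JP"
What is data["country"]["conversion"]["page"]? 80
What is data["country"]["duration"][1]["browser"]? "Firefox"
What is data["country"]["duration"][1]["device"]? "mobile"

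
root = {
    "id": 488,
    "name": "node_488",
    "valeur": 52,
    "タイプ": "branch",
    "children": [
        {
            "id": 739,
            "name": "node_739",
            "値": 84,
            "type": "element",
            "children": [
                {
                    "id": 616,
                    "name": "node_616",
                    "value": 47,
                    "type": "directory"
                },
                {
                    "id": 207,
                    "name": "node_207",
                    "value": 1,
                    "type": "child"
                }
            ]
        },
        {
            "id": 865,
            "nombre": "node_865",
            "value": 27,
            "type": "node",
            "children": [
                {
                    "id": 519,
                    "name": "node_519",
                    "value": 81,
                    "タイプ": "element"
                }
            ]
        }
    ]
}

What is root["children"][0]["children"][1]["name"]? "node_207"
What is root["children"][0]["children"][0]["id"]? 616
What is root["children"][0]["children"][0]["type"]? "directory"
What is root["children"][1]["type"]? "node"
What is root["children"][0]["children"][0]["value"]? 47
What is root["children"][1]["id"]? 865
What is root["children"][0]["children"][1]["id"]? 207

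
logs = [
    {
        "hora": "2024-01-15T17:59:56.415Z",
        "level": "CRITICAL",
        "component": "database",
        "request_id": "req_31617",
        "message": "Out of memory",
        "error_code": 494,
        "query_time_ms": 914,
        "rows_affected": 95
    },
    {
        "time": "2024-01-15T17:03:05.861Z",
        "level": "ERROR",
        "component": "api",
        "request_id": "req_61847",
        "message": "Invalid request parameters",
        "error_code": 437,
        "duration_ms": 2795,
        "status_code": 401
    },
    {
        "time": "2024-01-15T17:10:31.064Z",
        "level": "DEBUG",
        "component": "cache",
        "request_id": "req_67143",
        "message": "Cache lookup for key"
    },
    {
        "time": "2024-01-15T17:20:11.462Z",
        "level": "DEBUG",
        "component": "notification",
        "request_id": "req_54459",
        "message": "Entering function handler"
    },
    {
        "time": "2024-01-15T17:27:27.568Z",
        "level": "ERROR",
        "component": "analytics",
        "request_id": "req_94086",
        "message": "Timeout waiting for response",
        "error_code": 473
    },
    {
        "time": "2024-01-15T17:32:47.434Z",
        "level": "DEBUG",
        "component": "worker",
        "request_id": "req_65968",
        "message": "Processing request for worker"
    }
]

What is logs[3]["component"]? "notification"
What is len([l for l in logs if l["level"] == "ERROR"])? 2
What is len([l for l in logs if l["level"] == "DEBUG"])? 3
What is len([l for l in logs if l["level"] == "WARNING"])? 0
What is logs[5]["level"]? "DEBUG"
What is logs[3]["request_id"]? "req_54459"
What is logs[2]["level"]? "DEBUG"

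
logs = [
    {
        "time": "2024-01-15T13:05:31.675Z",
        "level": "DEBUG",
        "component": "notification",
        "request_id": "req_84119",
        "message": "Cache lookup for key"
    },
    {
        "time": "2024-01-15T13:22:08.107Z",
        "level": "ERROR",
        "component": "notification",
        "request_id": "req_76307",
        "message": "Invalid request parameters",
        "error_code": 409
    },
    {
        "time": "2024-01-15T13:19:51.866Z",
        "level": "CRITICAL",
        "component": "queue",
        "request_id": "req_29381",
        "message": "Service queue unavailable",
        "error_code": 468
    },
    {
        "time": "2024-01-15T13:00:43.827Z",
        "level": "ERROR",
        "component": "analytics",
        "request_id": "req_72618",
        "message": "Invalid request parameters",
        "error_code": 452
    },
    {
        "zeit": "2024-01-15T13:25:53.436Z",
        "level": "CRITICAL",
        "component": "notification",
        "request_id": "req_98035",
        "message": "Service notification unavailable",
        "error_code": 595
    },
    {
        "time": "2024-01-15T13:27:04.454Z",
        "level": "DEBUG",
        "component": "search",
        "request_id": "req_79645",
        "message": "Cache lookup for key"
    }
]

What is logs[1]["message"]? "Invalid request parameters"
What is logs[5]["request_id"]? "req_79645"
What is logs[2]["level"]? "CRITICAL"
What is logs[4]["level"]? "CRITICAL"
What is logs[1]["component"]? "notification"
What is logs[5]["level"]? "DEBUG"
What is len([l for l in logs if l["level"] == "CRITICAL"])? 2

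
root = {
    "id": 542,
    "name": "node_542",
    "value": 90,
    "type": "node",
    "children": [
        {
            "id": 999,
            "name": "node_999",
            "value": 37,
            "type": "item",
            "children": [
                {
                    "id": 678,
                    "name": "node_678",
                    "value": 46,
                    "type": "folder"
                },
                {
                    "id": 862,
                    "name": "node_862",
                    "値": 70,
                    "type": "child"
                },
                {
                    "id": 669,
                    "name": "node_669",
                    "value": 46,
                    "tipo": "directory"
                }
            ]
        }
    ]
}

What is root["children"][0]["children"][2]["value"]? 46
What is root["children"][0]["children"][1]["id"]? 862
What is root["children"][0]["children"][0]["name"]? "node_678"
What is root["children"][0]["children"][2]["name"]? "node_669"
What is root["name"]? "node_542"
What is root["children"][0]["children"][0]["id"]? 678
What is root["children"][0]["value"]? 37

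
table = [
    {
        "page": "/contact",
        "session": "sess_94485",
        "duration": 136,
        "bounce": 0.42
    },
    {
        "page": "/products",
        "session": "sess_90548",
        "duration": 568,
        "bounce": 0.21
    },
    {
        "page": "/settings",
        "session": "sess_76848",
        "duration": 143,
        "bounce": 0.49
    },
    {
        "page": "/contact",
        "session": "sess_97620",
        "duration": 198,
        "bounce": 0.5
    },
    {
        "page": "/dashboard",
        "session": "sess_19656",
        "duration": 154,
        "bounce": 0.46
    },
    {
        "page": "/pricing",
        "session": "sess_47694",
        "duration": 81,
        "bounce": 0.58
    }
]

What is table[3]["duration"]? 198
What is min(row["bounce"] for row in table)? 0.21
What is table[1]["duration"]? 568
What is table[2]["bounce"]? 0.49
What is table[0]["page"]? "/contact"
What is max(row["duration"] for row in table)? 568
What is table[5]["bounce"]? 0.58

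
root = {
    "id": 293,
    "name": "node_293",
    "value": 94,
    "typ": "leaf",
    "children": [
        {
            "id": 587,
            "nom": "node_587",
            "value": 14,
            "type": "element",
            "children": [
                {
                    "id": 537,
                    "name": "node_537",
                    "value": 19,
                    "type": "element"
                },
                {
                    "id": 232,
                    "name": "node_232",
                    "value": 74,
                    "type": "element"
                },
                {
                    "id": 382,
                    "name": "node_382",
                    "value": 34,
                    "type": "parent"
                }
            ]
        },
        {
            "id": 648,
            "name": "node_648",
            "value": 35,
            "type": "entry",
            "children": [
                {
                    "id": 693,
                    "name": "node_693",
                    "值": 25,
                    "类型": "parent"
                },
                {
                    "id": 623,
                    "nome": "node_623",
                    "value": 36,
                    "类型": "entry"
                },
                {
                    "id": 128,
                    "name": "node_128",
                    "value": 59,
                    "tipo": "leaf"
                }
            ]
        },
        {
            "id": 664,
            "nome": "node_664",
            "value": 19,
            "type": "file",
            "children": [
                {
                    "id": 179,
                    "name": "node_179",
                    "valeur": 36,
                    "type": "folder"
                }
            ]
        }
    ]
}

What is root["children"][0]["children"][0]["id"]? 537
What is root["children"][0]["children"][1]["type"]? "element"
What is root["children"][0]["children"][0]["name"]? "node_537"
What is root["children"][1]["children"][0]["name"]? "node_693"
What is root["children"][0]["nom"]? "node_587"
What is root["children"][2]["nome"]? "node_664"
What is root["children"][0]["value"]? 14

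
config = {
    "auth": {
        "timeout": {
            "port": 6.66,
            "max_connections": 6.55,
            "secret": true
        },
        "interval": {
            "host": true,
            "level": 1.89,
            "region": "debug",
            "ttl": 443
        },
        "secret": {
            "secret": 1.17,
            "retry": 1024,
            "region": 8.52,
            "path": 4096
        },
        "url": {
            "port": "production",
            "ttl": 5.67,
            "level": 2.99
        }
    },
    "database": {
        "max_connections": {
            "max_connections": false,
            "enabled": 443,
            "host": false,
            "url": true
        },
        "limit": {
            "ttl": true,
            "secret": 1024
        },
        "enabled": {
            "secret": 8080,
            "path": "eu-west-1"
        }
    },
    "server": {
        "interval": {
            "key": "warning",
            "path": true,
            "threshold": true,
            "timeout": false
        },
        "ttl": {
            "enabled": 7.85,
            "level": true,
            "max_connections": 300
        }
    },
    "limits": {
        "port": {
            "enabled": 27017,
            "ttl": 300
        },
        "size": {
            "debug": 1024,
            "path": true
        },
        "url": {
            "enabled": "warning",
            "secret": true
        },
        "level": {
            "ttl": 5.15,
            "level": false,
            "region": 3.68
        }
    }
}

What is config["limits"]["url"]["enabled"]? "warning"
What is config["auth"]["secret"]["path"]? 4096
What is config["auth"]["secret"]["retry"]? 1024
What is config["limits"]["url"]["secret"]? True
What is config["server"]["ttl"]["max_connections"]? 300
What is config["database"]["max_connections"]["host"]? False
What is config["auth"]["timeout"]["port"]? 6.66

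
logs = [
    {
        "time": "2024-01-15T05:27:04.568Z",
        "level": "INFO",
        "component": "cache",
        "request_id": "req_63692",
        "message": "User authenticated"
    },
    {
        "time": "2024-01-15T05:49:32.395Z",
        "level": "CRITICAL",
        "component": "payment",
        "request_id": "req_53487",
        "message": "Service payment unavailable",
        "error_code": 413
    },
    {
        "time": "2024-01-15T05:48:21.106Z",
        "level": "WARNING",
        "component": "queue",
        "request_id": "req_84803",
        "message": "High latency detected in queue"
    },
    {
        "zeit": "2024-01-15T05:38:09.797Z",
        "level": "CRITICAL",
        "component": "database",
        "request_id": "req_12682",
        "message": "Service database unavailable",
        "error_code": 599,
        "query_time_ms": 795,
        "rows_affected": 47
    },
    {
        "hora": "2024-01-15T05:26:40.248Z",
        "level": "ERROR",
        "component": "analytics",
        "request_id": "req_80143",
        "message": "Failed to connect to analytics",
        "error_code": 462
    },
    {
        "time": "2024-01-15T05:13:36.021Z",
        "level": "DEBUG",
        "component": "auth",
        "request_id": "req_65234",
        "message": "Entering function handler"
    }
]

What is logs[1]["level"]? "CRITICAL"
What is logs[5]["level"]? "DEBUG"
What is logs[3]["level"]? "CRITICAL"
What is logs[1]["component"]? "payment"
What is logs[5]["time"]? "2024-01-15T05:13:36.021Z"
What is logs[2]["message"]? "High latency detected in queue"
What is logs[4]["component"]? "analytics"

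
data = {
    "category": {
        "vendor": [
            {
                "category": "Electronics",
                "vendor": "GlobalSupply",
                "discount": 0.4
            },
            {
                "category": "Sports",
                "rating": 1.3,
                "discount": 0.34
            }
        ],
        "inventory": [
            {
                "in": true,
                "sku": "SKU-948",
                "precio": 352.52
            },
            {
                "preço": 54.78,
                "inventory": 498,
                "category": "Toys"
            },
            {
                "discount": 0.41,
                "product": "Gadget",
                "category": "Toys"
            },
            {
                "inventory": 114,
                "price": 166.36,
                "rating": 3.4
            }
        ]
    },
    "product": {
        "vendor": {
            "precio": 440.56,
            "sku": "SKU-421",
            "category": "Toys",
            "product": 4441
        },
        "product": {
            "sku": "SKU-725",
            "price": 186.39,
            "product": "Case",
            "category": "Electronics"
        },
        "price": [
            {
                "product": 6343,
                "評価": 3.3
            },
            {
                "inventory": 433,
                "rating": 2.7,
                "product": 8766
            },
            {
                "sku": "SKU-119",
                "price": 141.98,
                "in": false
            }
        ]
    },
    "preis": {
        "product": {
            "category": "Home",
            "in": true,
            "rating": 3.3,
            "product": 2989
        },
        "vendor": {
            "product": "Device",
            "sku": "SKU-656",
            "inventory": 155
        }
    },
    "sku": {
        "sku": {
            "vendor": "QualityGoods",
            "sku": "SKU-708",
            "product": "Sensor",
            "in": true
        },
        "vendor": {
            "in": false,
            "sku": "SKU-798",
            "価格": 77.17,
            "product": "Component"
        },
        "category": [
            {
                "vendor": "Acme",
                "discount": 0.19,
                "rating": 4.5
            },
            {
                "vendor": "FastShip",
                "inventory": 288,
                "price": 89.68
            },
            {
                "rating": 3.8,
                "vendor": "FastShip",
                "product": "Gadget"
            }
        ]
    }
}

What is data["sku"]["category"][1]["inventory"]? 288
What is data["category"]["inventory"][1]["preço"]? 54.78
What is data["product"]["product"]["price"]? 186.39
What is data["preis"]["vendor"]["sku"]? "SKU-656"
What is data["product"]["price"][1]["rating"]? 2.7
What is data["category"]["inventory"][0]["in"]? True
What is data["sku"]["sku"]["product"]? "Sensor"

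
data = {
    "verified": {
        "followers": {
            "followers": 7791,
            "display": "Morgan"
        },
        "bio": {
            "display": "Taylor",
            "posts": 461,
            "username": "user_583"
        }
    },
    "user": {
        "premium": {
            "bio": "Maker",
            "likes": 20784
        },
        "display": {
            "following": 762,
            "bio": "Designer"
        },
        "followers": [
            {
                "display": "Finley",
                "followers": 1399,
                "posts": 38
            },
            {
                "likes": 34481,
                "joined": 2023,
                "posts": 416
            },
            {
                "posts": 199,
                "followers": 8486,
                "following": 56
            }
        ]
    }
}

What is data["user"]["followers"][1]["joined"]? 2023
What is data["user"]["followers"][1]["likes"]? 34481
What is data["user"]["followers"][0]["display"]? "Finley"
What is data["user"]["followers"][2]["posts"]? 199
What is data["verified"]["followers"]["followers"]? 7791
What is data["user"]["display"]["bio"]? "Designer"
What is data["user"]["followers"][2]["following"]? 56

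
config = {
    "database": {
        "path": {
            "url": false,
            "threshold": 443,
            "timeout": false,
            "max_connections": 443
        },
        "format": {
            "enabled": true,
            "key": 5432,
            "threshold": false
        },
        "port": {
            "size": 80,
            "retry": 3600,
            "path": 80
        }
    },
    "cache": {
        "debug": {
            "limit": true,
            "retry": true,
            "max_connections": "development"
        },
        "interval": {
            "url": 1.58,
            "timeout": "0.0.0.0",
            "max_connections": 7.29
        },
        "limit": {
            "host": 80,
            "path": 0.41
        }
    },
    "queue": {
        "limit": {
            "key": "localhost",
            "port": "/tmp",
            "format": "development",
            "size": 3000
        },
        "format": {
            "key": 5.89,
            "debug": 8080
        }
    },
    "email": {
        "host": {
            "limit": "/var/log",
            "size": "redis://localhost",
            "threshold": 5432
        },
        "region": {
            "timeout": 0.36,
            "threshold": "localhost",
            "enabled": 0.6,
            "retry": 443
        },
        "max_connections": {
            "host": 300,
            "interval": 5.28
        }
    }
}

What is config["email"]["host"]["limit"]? "/var/log"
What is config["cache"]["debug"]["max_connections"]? "development"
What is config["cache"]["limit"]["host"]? 80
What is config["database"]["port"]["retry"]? 3600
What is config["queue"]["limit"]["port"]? "/tmp"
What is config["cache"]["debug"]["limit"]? True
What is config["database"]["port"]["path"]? 80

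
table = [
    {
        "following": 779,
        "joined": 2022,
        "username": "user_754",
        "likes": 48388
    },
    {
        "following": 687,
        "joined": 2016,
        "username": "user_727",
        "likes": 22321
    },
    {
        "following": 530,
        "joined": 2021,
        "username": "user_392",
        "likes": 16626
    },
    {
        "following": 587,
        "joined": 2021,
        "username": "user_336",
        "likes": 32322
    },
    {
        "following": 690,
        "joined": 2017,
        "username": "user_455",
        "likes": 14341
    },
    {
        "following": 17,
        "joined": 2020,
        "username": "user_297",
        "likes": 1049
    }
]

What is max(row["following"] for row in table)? 779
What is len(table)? 6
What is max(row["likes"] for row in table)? 48388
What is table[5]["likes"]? 1049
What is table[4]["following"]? 690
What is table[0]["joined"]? 2022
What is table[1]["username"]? "user_727"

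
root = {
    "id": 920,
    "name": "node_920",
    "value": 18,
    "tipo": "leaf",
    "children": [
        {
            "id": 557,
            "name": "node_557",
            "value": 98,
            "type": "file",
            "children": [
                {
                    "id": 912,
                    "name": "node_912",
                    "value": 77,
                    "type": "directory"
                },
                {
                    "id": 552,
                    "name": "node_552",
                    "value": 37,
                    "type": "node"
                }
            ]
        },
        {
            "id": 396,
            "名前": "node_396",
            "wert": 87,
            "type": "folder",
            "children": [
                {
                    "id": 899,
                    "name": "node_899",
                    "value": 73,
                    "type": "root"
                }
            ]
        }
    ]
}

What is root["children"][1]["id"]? 396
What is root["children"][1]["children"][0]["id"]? 899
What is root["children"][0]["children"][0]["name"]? "node_912"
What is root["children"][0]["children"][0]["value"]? 77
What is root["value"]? 18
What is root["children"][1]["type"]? "folder"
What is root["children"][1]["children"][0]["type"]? "root"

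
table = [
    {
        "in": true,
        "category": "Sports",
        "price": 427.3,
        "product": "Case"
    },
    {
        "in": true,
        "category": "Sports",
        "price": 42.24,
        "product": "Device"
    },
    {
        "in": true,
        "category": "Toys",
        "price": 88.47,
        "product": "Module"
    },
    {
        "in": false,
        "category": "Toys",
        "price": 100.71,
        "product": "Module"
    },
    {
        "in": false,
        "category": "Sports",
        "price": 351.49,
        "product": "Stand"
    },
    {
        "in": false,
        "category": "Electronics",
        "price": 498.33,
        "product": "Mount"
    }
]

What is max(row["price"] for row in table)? 498.33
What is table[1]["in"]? True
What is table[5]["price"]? 498.33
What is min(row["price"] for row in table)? 42.24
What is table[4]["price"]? 351.49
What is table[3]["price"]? 100.71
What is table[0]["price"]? 427.3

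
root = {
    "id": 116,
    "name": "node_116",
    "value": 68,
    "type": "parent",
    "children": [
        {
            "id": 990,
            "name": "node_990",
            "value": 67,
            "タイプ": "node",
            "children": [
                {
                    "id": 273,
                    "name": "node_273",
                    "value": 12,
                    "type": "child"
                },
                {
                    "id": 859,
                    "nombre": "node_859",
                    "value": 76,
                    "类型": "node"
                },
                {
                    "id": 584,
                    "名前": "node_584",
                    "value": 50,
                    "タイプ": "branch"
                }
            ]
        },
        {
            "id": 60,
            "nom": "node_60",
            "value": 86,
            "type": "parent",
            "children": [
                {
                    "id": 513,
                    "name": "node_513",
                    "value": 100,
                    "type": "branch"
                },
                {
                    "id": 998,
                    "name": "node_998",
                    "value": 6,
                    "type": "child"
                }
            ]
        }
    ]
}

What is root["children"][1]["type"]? "parent"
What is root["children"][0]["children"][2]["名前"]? "node_584"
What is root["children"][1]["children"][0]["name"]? "node_513"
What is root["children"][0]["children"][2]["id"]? 584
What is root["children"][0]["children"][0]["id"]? 273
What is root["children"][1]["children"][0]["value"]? 100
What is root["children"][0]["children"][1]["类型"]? "node"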